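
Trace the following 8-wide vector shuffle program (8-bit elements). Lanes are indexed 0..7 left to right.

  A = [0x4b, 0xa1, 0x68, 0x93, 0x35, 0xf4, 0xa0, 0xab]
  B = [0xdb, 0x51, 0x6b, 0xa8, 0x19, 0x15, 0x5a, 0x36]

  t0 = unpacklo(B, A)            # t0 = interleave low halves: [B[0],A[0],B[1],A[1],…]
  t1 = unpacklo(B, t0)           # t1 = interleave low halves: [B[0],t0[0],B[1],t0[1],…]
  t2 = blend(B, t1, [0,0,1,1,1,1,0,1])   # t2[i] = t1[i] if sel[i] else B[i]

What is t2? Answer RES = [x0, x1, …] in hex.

→ t0 |db|4b|51|a1|6b|68|a8|93|
→ t1 |db|db|51|4b|6b|51|a8|a1|
→ t2 |db|51|51|4b|6b|51|5a|a1|

RES = [ 0xdb  0x51  0x51  0x4b  0x6b  0x51  0x5a  0xa1 ]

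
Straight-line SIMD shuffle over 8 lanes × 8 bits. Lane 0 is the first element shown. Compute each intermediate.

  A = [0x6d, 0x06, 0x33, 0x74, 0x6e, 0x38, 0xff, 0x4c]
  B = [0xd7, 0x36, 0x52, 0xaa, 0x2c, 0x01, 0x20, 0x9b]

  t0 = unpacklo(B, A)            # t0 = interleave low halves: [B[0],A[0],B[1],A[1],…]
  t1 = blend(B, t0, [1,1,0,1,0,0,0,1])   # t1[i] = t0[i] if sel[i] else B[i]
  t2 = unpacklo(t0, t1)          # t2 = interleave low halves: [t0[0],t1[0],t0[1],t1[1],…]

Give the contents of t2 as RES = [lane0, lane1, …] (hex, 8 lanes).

→ t0 |d7|6d|36|06|52|33|aa|74|
→ t1 |d7|6d|52|06|2c|01|20|74|
→ t2 |d7|d7|6d|6d|36|52|06|06|

RES = [0xd7, 0xd7, 0x6d, 0x6d, 0x36, 0x52, 0x06, 0x06]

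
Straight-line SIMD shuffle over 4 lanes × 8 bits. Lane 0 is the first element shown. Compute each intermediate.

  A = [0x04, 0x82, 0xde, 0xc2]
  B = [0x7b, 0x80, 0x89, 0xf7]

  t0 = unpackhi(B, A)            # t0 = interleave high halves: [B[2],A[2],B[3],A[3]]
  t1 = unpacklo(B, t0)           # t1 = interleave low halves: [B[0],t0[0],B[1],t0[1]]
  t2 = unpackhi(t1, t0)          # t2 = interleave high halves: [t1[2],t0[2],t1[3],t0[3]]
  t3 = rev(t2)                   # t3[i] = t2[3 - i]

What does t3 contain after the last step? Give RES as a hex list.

  t0: 89 de f7 c2
  t1: 7b 89 80 de
  t2: 80 f7 de c2
  t3: c2 de f7 80

RES = [ 0xc2  0xde  0xf7  0x80 ]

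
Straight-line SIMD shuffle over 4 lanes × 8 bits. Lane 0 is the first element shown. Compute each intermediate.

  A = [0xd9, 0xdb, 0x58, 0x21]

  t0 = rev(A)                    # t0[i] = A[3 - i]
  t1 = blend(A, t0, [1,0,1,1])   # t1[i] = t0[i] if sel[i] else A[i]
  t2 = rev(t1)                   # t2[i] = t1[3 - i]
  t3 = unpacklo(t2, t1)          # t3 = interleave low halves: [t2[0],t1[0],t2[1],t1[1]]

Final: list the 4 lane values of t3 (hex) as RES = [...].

  t0: 21 58 db d9
  t1: 21 db db d9
  t2: d9 db db 21
  t3: d9 21 db db

RES = [0xd9, 0x21, 0xdb, 0xdb]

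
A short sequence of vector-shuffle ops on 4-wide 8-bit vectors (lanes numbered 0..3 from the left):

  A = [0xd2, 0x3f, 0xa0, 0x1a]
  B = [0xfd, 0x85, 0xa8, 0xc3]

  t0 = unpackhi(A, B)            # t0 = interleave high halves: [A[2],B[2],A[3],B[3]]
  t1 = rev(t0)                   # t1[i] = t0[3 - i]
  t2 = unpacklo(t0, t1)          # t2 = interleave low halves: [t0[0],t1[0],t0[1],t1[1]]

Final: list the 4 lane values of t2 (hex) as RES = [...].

RES = [ 0xa0  0xc3  0xa8  0x1a ]

t0 = [0xa0, 0xa8, 0x1a, 0xc3]
t1 = [0xc3, 0x1a, 0xa8, 0xa0]
t2 = [0xa0, 0xc3, 0xa8, 0x1a]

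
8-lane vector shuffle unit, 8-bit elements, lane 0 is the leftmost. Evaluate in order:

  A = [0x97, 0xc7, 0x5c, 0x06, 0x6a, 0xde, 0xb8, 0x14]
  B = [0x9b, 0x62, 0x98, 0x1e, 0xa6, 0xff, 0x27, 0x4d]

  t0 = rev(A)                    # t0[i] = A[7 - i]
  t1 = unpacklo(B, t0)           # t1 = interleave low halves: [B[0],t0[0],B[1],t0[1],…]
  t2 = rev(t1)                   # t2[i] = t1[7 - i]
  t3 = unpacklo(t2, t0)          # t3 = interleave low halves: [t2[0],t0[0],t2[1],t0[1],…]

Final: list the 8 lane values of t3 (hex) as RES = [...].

RES = [ 0x6a  0x14  0x1e  0xb8  0xde  0xde  0x98  0x6a ]

→ t0 |14|b8|de|6a|06|5c|c7|97|
→ t1 |9b|14|62|b8|98|de|1e|6a|
→ t2 |6a|1e|de|98|b8|62|14|9b|
→ t3 |6a|14|1e|b8|de|de|98|6a|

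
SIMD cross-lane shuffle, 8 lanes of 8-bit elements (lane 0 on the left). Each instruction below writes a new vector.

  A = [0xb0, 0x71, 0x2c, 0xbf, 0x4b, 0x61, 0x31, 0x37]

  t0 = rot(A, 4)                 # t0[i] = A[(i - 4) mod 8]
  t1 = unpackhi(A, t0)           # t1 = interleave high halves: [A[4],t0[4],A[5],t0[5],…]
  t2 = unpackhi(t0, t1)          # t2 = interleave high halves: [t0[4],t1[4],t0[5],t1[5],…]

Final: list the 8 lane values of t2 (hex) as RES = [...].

RES = [0xb0, 0x31, 0x71, 0x2c, 0x2c, 0x37, 0xbf, 0xbf]

→ t0 |4b|61|31|37|b0|71|2c|bf|
→ t1 |4b|b0|61|71|31|2c|37|bf|
→ t2 |b0|31|71|2c|2c|37|bf|bf|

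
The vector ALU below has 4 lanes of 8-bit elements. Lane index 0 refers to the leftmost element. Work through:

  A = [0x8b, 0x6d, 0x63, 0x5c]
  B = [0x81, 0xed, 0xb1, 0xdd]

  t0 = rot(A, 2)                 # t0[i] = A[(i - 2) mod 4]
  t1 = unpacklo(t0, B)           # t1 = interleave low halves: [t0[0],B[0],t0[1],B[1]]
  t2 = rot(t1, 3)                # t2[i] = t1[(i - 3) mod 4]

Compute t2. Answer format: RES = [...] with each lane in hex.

RES = [ 0x81  0x5c  0xed  0x63 ]

t0 = [0x63, 0x5c, 0x8b, 0x6d]
t1 = [0x63, 0x81, 0x5c, 0xed]
t2 = [0x81, 0x5c, 0xed, 0x63]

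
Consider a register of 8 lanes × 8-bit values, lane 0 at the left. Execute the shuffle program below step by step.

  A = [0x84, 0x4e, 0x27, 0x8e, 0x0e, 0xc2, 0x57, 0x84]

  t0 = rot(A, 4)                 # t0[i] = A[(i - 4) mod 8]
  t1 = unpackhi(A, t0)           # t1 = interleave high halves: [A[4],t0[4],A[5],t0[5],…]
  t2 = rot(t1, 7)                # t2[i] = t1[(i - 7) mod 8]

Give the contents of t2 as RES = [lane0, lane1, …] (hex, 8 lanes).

  t0: 0e c2 57 84 84 4e 27 8e
  t1: 0e 84 c2 4e 57 27 84 8e
  t2: 84 c2 4e 57 27 84 8e 0e

RES = [ 0x84  0xc2  0x4e  0x57  0x27  0x84  0x8e  0x0e ]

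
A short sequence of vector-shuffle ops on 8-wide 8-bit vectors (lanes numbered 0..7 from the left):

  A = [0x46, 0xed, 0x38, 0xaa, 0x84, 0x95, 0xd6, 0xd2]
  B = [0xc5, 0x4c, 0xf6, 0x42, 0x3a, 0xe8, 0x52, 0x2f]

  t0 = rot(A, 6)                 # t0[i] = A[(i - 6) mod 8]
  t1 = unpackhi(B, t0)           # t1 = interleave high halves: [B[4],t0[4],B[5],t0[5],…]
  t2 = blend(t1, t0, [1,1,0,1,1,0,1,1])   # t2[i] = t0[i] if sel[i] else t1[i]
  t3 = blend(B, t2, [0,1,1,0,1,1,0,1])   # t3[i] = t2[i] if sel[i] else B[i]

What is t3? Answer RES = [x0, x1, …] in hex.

RES = [0xc5, 0xaa, 0xe8, 0x42, 0xd6, 0x46, 0x52, 0xed]

t0 = [0x38, 0xaa, 0x84, 0x95, 0xd6, 0xd2, 0x46, 0xed]
t1 = [0x3a, 0xd6, 0xe8, 0xd2, 0x52, 0x46, 0x2f, 0xed]
t2 = [0x38, 0xaa, 0xe8, 0x95, 0xd6, 0x46, 0x46, 0xed]
t3 = [0xc5, 0xaa, 0xe8, 0x42, 0xd6, 0x46, 0x52, 0xed]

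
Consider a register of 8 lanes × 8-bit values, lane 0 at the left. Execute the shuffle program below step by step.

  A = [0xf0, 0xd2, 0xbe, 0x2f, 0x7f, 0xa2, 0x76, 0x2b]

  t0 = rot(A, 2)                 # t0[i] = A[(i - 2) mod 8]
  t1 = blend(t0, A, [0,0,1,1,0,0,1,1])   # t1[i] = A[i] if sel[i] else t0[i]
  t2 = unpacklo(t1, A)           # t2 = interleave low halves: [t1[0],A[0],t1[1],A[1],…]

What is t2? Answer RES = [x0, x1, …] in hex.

t0 = [0x76, 0x2b, 0xf0, 0xd2, 0xbe, 0x2f, 0x7f, 0xa2]
t1 = [0x76, 0x2b, 0xbe, 0x2f, 0xbe, 0x2f, 0x76, 0x2b]
t2 = [0x76, 0xf0, 0x2b, 0xd2, 0xbe, 0xbe, 0x2f, 0x2f]

RES = [0x76, 0xf0, 0x2b, 0xd2, 0xbe, 0xbe, 0x2f, 0x2f]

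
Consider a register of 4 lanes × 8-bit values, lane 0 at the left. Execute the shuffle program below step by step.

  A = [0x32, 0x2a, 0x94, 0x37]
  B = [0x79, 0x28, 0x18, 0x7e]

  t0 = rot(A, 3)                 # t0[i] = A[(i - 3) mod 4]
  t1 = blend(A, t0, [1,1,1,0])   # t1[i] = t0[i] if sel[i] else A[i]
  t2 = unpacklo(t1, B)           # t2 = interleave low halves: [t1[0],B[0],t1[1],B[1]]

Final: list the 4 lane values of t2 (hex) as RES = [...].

RES = [0x2a, 0x79, 0x94, 0x28]

  t0: 2a 94 37 32
  t1: 2a 94 37 37
  t2: 2a 79 94 28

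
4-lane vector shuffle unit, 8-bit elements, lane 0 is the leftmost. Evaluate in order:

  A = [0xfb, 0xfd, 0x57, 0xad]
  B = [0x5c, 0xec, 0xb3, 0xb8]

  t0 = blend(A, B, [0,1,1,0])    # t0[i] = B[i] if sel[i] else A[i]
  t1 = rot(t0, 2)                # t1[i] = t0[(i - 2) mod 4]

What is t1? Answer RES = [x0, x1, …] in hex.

t0 = [0xfb, 0xec, 0xb3, 0xad]
t1 = [0xb3, 0xad, 0xfb, 0xec]

RES = [ 0xb3  0xad  0xfb  0xec ]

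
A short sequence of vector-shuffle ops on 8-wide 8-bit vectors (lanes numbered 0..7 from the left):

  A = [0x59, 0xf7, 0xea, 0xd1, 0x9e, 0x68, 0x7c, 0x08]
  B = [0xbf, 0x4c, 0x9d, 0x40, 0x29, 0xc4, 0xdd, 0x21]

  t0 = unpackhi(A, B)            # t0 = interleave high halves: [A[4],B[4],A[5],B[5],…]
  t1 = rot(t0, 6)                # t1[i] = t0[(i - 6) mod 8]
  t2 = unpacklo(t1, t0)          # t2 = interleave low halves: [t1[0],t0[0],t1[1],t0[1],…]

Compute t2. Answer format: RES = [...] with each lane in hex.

RES = [0x68, 0x9e, 0xc4, 0x29, 0x7c, 0x68, 0xdd, 0xc4]

→ t0 |9e|29|68|c4|7c|dd|08|21|
→ t1 |68|c4|7c|dd|08|21|9e|29|
→ t2 |68|9e|c4|29|7c|68|dd|c4|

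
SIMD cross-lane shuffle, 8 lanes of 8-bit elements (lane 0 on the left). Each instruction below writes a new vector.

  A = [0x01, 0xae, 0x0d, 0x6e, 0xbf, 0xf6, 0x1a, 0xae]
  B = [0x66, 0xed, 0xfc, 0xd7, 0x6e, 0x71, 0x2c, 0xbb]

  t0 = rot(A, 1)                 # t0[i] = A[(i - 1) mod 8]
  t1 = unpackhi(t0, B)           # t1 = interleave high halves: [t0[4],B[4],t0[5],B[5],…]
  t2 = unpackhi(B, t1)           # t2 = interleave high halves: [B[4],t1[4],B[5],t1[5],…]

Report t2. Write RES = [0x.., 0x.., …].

RES = [ 0x6e  0xf6  0x71  0x2c  0x2c  0x1a  0xbb  0xbb ]

→ t0 |ae|01|ae|0d|6e|bf|f6|1a|
→ t1 |6e|6e|bf|71|f6|2c|1a|bb|
→ t2 |6e|f6|71|2c|2c|1a|bb|bb|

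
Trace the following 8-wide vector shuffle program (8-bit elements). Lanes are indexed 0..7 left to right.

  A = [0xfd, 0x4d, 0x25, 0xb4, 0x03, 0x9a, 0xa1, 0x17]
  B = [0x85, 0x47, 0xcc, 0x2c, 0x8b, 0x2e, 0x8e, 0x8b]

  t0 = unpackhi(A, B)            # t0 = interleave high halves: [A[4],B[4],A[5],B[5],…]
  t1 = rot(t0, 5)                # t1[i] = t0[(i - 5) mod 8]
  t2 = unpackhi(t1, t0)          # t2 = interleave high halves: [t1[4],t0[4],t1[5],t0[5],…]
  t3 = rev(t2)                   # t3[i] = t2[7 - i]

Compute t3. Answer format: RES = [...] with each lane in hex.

  t0: 03 8b 9a 2e a1 8e 17 8b
  t1: 2e a1 8e 17 8b 03 8b 9a
  t2: 8b a1 03 8e 8b 17 9a 8b
  t3: 8b 9a 17 8b 8e 03 a1 8b

RES = [ 0x8b  0x9a  0x17  0x8b  0x8e  0x03  0xa1  0x8b ]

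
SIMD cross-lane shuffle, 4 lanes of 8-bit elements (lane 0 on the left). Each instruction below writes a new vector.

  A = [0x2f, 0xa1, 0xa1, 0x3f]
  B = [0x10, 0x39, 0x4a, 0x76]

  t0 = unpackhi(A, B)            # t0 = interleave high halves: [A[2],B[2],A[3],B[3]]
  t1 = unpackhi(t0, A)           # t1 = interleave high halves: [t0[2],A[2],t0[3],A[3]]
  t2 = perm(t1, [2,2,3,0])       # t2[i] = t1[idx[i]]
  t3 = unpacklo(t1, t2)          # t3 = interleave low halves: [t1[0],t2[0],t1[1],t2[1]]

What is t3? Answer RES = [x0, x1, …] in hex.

  t0: a1 4a 3f 76
  t1: 3f a1 76 3f
  t2: 76 76 3f 3f
  t3: 3f 76 a1 76

RES = [ 0x3f  0x76  0xa1  0x76 ]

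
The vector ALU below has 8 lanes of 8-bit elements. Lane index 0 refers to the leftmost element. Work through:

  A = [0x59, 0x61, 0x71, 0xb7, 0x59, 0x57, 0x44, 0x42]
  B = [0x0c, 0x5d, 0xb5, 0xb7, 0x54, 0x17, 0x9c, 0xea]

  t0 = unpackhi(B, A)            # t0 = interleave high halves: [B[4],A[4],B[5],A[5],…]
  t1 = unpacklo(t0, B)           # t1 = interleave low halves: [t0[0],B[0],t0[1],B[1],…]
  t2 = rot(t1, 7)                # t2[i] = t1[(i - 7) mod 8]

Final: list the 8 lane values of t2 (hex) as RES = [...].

t0 = [0x54, 0x59, 0x17, 0x57, 0x9c, 0x44, 0xea, 0x42]
t1 = [0x54, 0x0c, 0x59, 0x5d, 0x17, 0xb5, 0x57, 0xb7]
t2 = [0x0c, 0x59, 0x5d, 0x17, 0xb5, 0x57, 0xb7, 0x54]

RES = [0x0c, 0x59, 0x5d, 0x17, 0xb5, 0x57, 0xb7, 0x54]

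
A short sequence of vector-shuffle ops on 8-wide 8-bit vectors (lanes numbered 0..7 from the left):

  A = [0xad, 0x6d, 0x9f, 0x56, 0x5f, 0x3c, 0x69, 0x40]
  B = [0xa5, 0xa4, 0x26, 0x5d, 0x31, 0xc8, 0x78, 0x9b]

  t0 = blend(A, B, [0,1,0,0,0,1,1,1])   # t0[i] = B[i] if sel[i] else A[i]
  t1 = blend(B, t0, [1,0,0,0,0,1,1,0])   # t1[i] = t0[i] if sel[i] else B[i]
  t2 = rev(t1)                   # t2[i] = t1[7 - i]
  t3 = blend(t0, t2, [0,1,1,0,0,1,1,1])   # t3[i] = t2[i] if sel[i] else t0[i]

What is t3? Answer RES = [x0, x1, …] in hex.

  t0: ad a4 9f 56 5f c8 78 9b
  t1: ad a4 26 5d 31 c8 78 9b
  t2: 9b 78 c8 31 5d 26 a4 ad
  t3: ad 78 c8 56 5f 26 a4 ad

RES = [ 0xad  0x78  0xc8  0x56  0x5f  0x26  0xa4  0xad ]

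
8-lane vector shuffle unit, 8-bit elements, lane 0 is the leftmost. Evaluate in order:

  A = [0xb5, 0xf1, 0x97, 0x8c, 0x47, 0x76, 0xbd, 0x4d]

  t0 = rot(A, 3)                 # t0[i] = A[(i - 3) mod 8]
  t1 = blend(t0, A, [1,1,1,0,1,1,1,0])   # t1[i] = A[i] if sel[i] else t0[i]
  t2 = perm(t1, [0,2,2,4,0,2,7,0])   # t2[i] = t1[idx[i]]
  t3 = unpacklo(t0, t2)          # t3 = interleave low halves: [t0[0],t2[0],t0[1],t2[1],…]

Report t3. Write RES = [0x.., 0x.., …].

  t0: 76 bd 4d b5 f1 97 8c 47
  t1: b5 f1 97 b5 47 76 bd 47
  t2: b5 97 97 47 b5 97 47 b5
  t3: 76 b5 bd 97 4d 97 b5 47

RES = [ 0x76  0xb5  0xbd  0x97  0x4d  0x97  0xb5  0x47 ]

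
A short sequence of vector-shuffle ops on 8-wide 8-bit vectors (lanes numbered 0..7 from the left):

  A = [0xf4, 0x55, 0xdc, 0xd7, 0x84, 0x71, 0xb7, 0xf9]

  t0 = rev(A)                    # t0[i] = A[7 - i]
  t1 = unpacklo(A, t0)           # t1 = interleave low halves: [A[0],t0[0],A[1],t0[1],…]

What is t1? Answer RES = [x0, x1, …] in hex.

RES = [ 0xf4  0xf9  0x55  0xb7  0xdc  0x71  0xd7  0x84 ]

  t0: f9 b7 71 84 d7 dc 55 f4
  t1: f4 f9 55 b7 dc 71 d7 84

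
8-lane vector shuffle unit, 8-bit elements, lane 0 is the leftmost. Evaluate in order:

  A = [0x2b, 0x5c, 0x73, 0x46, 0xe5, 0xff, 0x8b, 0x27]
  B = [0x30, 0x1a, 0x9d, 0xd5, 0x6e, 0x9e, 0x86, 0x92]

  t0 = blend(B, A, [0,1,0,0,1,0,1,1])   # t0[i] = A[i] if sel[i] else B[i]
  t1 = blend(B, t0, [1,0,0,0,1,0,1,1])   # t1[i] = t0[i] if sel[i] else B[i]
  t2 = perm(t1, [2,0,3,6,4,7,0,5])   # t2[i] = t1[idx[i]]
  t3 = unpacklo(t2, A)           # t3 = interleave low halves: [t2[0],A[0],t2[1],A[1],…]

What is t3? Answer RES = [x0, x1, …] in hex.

  t0: 30 5c 9d d5 e5 9e 8b 27
  t1: 30 1a 9d d5 e5 9e 8b 27
  t2: 9d 30 d5 8b e5 27 30 9e
  t3: 9d 2b 30 5c d5 73 8b 46

RES = [0x9d, 0x2b, 0x30, 0x5c, 0xd5, 0x73, 0x8b, 0x46]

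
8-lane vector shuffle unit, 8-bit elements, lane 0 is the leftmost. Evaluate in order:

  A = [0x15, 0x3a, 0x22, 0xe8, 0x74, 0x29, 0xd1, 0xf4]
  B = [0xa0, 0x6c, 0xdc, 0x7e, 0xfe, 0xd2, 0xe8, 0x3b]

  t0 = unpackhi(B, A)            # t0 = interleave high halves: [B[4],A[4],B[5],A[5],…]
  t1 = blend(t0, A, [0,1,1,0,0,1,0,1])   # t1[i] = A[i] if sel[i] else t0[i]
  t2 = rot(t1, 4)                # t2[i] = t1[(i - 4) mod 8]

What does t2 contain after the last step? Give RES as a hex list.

t0 = [0xfe, 0x74, 0xd2, 0x29, 0xe8, 0xd1, 0x3b, 0xf4]
t1 = [0xfe, 0x3a, 0x22, 0x29, 0xe8, 0x29, 0x3b, 0xf4]
t2 = [0xe8, 0x29, 0x3b, 0xf4, 0xfe, 0x3a, 0x22, 0x29]

RES = [ 0xe8  0x29  0x3b  0xf4  0xfe  0x3a  0x22  0x29 ]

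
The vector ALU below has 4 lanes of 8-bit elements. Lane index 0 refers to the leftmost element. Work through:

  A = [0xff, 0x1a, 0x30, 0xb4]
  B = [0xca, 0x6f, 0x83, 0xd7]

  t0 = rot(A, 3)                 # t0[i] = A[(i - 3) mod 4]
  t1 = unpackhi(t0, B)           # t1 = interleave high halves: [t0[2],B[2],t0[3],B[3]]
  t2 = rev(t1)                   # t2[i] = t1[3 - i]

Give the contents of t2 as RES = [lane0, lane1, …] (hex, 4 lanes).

→ t0 |1a|30|b4|ff|
→ t1 |b4|83|ff|d7|
→ t2 |d7|ff|83|b4|

RES = [0xd7, 0xff, 0x83, 0xb4]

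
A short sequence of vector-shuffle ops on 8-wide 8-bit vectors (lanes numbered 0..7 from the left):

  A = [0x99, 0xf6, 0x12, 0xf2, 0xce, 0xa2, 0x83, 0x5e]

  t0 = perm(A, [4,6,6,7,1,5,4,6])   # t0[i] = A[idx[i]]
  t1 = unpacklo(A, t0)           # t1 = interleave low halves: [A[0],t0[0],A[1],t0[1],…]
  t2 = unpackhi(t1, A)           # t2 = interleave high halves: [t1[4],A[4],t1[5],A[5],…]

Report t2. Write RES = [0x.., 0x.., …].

  t0: ce 83 83 5e f6 a2 ce 83
  t1: 99 ce f6 83 12 83 f2 5e
  t2: 12 ce 83 a2 f2 83 5e 5e

RES = [0x12, 0xce, 0x83, 0xa2, 0xf2, 0x83, 0x5e, 0x5e]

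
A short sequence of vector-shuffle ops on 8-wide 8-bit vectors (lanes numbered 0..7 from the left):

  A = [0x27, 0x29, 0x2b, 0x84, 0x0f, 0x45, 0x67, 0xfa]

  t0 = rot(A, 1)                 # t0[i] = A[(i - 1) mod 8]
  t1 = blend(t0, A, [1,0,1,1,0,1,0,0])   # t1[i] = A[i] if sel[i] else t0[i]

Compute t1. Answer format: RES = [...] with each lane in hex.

t0 = [0xfa, 0x27, 0x29, 0x2b, 0x84, 0x0f, 0x45, 0x67]
t1 = [0x27, 0x27, 0x2b, 0x84, 0x84, 0x45, 0x45, 0x67]

RES = [0x27, 0x27, 0x2b, 0x84, 0x84, 0x45, 0x45, 0x67]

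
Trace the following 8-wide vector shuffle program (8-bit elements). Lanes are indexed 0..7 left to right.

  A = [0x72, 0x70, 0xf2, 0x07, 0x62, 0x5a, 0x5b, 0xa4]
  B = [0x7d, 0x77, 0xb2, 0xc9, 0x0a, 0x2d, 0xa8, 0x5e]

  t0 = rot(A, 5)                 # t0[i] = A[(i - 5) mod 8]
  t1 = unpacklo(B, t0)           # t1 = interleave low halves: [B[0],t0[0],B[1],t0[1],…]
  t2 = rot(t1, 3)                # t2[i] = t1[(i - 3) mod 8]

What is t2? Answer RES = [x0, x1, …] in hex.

  t0: 07 62 5a 5b a4 72 70 f2
  t1: 7d 07 77 62 b2 5a c9 5b
  t2: 5a c9 5b 7d 07 77 62 b2

RES = [ 0x5a  0xc9  0x5b  0x7d  0x07  0x77  0x62  0xb2 ]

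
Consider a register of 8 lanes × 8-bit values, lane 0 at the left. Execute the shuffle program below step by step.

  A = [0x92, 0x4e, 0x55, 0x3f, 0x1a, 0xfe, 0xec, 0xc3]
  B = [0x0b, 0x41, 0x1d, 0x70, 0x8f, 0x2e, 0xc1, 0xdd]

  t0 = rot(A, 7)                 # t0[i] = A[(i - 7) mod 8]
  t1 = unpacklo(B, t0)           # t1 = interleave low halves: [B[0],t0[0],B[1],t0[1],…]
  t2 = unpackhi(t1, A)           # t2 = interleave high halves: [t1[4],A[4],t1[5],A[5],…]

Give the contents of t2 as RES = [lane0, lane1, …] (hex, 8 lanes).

RES = [0x1d, 0x1a, 0x3f, 0xfe, 0x70, 0xec, 0x1a, 0xc3]

t0 = [0x4e, 0x55, 0x3f, 0x1a, 0xfe, 0xec, 0xc3, 0x92]
t1 = [0x0b, 0x4e, 0x41, 0x55, 0x1d, 0x3f, 0x70, 0x1a]
t2 = [0x1d, 0x1a, 0x3f, 0xfe, 0x70, 0xec, 0x1a, 0xc3]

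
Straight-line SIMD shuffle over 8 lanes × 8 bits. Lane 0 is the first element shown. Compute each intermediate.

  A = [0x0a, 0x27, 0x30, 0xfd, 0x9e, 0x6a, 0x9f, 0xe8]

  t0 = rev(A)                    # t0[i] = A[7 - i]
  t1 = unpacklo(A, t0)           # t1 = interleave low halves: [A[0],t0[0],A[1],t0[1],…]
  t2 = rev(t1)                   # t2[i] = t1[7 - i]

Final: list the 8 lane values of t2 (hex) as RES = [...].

RES = [ 0x9e  0xfd  0x6a  0x30  0x9f  0x27  0xe8  0x0a ]

t0 = [0xe8, 0x9f, 0x6a, 0x9e, 0xfd, 0x30, 0x27, 0x0a]
t1 = [0x0a, 0xe8, 0x27, 0x9f, 0x30, 0x6a, 0xfd, 0x9e]
t2 = [0x9e, 0xfd, 0x6a, 0x30, 0x9f, 0x27, 0xe8, 0x0a]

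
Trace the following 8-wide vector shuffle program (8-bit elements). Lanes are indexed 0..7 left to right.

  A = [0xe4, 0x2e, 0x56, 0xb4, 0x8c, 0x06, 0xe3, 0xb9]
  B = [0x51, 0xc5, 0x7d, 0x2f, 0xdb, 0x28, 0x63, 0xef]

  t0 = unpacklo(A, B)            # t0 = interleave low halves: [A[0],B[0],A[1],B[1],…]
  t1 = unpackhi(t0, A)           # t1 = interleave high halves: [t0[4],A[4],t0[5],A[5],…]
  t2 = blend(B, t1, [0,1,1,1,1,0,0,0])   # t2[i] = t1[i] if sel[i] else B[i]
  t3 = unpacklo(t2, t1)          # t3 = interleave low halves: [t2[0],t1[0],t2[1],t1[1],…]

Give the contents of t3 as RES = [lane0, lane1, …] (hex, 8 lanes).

  t0: e4 51 2e c5 56 7d b4 2f
  t1: 56 8c 7d 06 b4 e3 2f b9
  t2: 51 8c 7d 06 b4 28 63 ef
  t3: 51 56 8c 8c 7d 7d 06 06

RES = [0x51, 0x56, 0x8c, 0x8c, 0x7d, 0x7d, 0x06, 0x06]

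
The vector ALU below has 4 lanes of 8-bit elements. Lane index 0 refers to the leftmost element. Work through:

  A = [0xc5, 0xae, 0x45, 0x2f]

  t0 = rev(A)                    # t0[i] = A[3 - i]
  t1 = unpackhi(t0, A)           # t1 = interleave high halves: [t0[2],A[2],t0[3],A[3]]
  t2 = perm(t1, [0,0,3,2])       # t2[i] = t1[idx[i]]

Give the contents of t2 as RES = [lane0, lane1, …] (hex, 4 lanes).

RES = [ 0xae  0xae  0x2f  0xc5 ]

  t0: 2f 45 ae c5
  t1: ae 45 c5 2f
  t2: ae ae 2f c5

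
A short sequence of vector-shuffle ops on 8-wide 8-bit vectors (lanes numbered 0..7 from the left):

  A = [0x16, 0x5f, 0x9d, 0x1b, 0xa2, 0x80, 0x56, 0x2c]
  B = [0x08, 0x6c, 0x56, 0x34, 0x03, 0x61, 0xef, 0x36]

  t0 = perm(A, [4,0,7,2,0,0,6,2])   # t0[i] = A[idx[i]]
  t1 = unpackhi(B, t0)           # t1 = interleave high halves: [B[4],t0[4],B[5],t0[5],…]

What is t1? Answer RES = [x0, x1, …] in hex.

t0 = [0xa2, 0x16, 0x2c, 0x9d, 0x16, 0x16, 0x56, 0x9d]
t1 = [0x03, 0x16, 0x61, 0x16, 0xef, 0x56, 0x36, 0x9d]

RES = [0x03, 0x16, 0x61, 0x16, 0xef, 0x56, 0x36, 0x9d]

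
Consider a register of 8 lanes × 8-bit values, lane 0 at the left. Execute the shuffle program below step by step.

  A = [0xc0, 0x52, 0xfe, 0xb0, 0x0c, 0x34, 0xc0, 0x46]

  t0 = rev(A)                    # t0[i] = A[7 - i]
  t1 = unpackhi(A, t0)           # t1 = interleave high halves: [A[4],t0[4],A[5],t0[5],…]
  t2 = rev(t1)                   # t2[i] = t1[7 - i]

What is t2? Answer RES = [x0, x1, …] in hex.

RES = [ 0xc0  0x46  0x52  0xc0  0xfe  0x34  0xb0  0x0c ]

  t0: 46 c0 34 0c b0 fe 52 c0
  t1: 0c b0 34 fe c0 52 46 c0
  t2: c0 46 52 c0 fe 34 b0 0c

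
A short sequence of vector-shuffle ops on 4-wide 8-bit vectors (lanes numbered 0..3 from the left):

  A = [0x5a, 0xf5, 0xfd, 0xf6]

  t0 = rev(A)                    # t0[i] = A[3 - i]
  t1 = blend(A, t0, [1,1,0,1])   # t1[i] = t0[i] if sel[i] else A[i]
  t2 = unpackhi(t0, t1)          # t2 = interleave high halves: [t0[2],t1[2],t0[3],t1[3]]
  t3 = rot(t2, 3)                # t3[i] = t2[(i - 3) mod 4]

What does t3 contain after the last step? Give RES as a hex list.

RES = [0xfd, 0x5a, 0x5a, 0xf5]

  t0: f6 fd f5 5a
  t1: f6 fd fd 5a
  t2: f5 fd 5a 5a
  t3: fd 5a 5a f5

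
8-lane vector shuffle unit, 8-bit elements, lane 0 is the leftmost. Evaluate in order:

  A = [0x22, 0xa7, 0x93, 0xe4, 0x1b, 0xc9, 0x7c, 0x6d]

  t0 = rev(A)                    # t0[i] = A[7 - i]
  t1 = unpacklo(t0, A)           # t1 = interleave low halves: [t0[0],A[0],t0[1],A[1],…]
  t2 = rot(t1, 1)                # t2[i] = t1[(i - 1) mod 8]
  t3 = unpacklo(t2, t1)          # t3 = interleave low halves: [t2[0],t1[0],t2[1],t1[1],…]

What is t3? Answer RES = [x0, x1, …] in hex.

t0 = [0x6d, 0x7c, 0xc9, 0x1b, 0xe4, 0x93, 0xa7, 0x22]
t1 = [0x6d, 0x22, 0x7c, 0xa7, 0xc9, 0x93, 0x1b, 0xe4]
t2 = [0xe4, 0x6d, 0x22, 0x7c, 0xa7, 0xc9, 0x93, 0x1b]
t3 = [0xe4, 0x6d, 0x6d, 0x22, 0x22, 0x7c, 0x7c, 0xa7]

RES = [ 0xe4  0x6d  0x6d  0x22  0x22  0x7c  0x7c  0xa7 ]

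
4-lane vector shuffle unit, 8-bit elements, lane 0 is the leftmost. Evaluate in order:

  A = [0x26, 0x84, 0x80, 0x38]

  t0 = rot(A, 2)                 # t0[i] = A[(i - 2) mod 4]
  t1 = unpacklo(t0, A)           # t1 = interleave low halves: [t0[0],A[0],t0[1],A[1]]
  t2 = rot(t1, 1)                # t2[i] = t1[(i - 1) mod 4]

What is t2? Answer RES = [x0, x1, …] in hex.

  t0: 80 38 26 84
  t1: 80 26 38 84
  t2: 84 80 26 38

RES = [0x84, 0x80, 0x26, 0x38]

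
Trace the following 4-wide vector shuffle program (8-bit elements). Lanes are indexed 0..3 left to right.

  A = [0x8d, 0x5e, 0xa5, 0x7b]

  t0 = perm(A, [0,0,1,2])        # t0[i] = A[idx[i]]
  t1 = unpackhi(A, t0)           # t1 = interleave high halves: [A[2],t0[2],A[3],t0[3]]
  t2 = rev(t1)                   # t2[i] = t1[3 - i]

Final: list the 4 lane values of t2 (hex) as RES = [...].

  t0: 8d 8d 5e a5
  t1: a5 5e 7b a5
  t2: a5 7b 5e a5

RES = [ 0xa5  0x7b  0x5e  0xa5 ]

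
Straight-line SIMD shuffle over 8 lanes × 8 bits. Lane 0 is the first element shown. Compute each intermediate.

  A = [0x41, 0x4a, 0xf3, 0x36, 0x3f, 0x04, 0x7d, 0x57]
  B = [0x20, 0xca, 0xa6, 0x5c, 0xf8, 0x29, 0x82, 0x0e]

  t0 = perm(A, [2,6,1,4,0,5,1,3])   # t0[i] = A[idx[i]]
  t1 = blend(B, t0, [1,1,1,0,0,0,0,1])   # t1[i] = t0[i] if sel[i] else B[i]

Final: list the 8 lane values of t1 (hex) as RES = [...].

RES = [0xf3, 0x7d, 0x4a, 0x5c, 0xf8, 0x29, 0x82, 0x36]

  t0: f3 7d 4a 3f 41 04 4a 36
  t1: f3 7d 4a 5c f8 29 82 36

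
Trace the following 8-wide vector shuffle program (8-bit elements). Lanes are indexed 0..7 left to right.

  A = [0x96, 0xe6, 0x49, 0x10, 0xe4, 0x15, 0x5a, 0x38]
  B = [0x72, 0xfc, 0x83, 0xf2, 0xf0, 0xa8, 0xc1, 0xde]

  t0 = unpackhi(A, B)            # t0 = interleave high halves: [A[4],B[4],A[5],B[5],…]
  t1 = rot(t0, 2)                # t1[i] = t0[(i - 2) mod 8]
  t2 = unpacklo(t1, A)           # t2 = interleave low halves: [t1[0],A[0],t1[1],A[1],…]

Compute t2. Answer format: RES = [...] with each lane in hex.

  t0: e4 f0 15 a8 5a c1 38 de
  t1: 38 de e4 f0 15 a8 5a c1
  t2: 38 96 de e6 e4 49 f0 10

RES = [0x38, 0x96, 0xde, 0xe6, 0xe4, 0x49, 0xf0, 0x10]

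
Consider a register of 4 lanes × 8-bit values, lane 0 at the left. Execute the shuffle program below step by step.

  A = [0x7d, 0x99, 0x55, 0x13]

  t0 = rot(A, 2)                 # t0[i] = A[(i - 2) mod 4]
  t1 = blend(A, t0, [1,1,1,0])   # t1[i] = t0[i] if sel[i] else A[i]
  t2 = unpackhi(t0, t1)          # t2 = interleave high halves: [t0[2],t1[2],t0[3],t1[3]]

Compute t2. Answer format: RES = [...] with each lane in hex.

→ t0 |55|13|7d|99|
→ t1 |55|13|7d|13|
→ t2 |7d|7d|99|13|

RES = [ 0x7d  0x7d  0x99  0x13 ]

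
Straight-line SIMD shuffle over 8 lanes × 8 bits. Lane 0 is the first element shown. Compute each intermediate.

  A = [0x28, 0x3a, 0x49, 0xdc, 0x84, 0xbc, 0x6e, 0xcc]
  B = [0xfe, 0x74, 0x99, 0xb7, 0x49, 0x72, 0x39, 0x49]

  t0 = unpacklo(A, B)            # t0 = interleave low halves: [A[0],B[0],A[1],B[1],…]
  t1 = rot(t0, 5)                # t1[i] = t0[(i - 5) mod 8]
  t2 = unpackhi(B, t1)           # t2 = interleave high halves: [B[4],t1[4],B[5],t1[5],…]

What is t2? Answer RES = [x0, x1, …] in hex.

→ t0 |28|fe|3a|74|49|99|dc|b7|
→ t1 |74|49|99|dc|b7|28|fe|3a|
→ t2 |49|b7|72|28|39|fe|49|3a|

RES = [0x49, 0xb7, 0x72, 0x28, 0x39, 0xfe, 0x49, 0x3a]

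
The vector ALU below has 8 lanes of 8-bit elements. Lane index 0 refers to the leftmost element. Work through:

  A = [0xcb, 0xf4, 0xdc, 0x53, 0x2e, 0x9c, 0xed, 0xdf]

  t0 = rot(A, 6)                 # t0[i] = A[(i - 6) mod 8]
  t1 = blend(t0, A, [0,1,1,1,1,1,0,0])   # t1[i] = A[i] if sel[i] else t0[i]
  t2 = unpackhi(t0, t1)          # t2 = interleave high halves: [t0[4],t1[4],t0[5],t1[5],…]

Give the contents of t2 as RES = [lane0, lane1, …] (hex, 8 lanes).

RES = [ 0xed  0x2e  0xdf  0x9c  0xcb  0xcb  0xf4  0xf4 ]

t0 = [0xdc, 0x53, 0x2e, 0x9c, 0xed, 0xdf, 0xcb, 0xf4]
t1 = [0xdc, 0xf4, 0xdc, 0x53, 0x2e, 0x9c, 0xcb, 0xf4]
t2 = [0xed, 0x2e, 0xdf, 0x9c, 0xcb, 0xcb, 0xf4, 0xf4]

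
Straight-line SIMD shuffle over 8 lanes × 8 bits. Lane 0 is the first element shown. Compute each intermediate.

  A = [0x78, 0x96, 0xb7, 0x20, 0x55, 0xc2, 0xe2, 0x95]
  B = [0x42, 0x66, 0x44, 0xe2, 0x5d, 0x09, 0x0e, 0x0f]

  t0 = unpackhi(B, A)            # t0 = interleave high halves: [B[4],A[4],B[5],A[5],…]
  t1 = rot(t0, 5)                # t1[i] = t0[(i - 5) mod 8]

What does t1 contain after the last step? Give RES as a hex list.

RES = [0xc2, 0x0e, 0xe2, 0x0f, 0x95, 0x5d, 0x55, 0x09]

  t0: 5d 55 09 c2 0e e2 0f 95
  t1: c2 0e e2 0f 95 5d 55 09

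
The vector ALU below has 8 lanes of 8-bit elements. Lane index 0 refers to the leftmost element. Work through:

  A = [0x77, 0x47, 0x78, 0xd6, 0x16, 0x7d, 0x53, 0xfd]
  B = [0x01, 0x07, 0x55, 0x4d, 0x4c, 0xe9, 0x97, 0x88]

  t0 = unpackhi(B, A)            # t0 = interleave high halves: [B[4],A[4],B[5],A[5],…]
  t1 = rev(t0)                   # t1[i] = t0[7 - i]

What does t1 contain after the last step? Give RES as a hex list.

RES = [ 0xfd  0x88  0x53  0x97  0x7d  0xe9  0x16  0x4c ]

  t0: 4c 16 e9 7d 97 53 88 fd
  t1: fd 88 53 97 7d e9 16 4c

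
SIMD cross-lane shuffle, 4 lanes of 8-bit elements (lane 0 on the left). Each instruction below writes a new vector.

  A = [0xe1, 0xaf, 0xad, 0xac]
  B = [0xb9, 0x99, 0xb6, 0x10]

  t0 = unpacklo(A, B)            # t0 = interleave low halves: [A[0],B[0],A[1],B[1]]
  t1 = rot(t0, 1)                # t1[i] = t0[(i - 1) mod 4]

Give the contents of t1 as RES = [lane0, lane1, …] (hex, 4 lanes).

RES = [ 0x99  0xe1  0xb9  0xaf ]

t0 = [0xe1, 0xb9, 0xaf, 0x99]
t1 = [0x99, 0xe1, 0xb9, 0xaf]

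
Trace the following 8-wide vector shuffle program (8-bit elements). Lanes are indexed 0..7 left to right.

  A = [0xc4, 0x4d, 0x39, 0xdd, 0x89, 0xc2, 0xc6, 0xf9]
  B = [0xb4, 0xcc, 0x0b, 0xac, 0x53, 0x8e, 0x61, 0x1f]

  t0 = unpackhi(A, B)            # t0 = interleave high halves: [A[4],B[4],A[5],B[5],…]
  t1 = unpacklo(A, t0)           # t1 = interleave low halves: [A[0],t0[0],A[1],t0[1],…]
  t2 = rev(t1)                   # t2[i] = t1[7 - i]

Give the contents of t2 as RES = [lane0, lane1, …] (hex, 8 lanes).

t0 = [0x89, 0x53, 0xc2, 0x8e, 0xc6, 0x61, 0xf9, 0x1f]
t1 = [0xc4, 0x89, 0x4d, 0x53, 0x39, 0xc2, 0xdd, 0x8e]
t2 = [0x8e, 0xdd, 0xc2, 0x39, 0x53, 0x4d, 0x89, 0xc4]

RES = [0x8e, 0xdd, 0xc2, 0x39, 0x53, 0x4d, 0x89, 0xc4]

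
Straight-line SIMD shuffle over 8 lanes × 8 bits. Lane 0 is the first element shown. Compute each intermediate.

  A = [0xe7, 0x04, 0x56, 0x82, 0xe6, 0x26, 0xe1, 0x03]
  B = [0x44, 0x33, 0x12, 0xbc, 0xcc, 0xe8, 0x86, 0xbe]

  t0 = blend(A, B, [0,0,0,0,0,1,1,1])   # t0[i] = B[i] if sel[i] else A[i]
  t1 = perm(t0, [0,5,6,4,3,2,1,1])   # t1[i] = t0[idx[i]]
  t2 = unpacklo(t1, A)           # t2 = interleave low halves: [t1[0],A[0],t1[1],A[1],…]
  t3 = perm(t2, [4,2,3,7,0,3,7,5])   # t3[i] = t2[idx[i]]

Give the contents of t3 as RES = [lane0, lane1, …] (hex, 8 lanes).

RES = [0x86, 0xe8, 0x04, 0x82, 0xe7, 0x04, 0x82, 0x56]

t0 = [0xe7, 0x04, 0x56, 0x82, 0xe6, 0xe8, 0x86, 0xbe]
t1 = [0xe7, 0xe8, 0x86, 0xe6, 0x82, 0x56, 0x04, 0x04]
t2 = [0xe7, 0xe7, 0xe8, 0x04, 0x86, 0x56, 0xe6, 0x82]
t3 = [0x86, 0xe8, 0x04, 0x82, 0xe7, 0x04, 0x82, 0x56]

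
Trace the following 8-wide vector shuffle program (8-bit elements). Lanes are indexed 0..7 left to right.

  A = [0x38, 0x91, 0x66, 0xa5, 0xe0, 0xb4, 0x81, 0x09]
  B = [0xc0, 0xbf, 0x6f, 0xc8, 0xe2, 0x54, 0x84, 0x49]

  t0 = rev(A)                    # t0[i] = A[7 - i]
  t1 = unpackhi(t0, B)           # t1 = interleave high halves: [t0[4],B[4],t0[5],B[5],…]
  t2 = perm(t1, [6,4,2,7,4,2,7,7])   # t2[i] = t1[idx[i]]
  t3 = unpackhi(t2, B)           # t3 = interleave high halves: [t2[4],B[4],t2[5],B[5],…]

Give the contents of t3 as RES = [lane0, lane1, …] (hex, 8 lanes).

RES = [0x91, 0xe2, 0x66, 0x54, 0x49, 0x84, 0x49, 0x49]

→ t0 |09|81|b4|e0|a5|66|91|38|
→ t1 |a5|e2|66|54|91|84|38|49|
→ t2 |38|91|66|49|91|66|49|49|
→ t3 |91|e2|66|54|49|84|49|49|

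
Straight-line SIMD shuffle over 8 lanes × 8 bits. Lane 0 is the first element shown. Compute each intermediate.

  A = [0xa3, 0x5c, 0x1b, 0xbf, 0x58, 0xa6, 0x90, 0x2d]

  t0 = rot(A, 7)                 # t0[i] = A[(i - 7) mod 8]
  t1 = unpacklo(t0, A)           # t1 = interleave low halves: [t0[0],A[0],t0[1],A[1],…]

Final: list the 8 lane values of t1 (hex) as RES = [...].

→ t0 |5c|1b|bf|58|a6|90|2d|a3|
→ t1 |5c|a3|1b|5c|bf|1b|58|bf|

RES = [0x5c, 0xa3, 0x1b, 0x5c, 0xbf, 0x1b, 0x58, 0xbf]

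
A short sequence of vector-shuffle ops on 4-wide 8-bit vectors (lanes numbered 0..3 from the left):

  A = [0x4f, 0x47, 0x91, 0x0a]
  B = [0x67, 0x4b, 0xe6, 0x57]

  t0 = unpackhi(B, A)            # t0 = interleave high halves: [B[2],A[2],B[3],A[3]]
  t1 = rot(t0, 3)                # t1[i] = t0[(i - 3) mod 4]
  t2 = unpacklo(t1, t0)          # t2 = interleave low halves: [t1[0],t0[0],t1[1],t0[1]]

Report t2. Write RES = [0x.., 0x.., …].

→ t0 |e6|91|57|0a|
→ t1 |91|57|0a|e6|
→ t2 |91|e6|57|91|

RES = [ 0x91  0xe6  0x57  0x91 ]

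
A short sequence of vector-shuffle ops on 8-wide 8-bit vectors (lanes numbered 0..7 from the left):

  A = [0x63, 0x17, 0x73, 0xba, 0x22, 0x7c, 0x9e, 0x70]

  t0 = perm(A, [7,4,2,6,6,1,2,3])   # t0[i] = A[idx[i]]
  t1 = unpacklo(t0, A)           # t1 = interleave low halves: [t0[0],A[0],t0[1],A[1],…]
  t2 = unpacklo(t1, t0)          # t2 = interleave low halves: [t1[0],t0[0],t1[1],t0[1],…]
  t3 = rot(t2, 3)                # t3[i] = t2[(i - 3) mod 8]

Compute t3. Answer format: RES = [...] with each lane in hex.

RES = [0x73, 0x17, 0x9e, 0x70, 0x70, 0x63, 0x22, 0x22]

  t0: 70 22 73 9e 9e 17 73 ba
  t1: 70 63 22 17 73 73 9e ba
  t2: 70 70 63 22 22 73 17 9e
  t3: 73 17 9e 70 70 63 22 22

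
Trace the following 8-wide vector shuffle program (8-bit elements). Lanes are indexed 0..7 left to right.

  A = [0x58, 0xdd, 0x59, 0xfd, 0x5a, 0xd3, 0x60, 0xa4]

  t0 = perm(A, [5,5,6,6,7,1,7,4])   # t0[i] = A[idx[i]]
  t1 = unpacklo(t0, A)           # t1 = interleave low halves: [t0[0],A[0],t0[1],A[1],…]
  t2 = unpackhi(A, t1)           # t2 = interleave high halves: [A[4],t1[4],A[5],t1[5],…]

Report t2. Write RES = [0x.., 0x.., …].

→ t0 |d3|d3|60|60|a4|dd|a4|5a|
→ t1 |d3|58|d3|dd|60|59|60|fd|
→ t2 |5a|60|d3|59|60|60|a4|fd|

RES = [0x5a, 0x60, 0xd3, 0x59, 0x60, 0x60, 0xa4, 0xfd]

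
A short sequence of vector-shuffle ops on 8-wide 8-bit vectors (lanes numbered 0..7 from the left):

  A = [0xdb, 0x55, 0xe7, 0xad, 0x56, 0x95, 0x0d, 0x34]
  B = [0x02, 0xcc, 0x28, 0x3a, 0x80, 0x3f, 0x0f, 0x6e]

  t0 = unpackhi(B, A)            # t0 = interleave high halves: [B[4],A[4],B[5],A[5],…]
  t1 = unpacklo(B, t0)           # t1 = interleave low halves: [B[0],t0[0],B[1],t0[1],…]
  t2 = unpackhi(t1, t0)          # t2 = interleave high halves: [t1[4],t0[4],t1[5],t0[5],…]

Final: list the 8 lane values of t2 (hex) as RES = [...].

RES = [0x28, 0x0f, 0x3f, 0x0d, 0x3a, 0x6e, 0x95, 0x34]

  t0: 80 56 3f 95 0f 0d 6e 34
  t1: 02 80 cc 56 28 3f 3a 95
  t2: 28 0f 3f 0d 3a 6e 95 34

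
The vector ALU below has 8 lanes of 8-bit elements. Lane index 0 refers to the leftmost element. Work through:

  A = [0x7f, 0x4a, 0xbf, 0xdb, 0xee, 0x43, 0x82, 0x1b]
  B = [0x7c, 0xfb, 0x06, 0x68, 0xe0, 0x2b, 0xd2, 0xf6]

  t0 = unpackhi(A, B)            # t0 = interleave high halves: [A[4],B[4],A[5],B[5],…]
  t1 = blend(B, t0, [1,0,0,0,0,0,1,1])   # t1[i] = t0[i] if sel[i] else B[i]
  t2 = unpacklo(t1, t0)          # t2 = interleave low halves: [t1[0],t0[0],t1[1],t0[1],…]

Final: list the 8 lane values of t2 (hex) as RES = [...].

t0 = [0xee, 0xe0, 0x43, 0x2b, 0x82, 0xd2, 0x1b, 0xf6]
t1 = [0xee, 0xfb, 0x06, 0x68, 0xe0, 0x2b, 0x1b, 0xf6]
t2 = [0xee, 0xee, 0xfb, 0xe0, 0x06, 0x43, 0x68, 0x2b]

RES = [0xee, 0xee, 0xfb, 0xe0, 0x06, 0x43, 0x68, 0x2b]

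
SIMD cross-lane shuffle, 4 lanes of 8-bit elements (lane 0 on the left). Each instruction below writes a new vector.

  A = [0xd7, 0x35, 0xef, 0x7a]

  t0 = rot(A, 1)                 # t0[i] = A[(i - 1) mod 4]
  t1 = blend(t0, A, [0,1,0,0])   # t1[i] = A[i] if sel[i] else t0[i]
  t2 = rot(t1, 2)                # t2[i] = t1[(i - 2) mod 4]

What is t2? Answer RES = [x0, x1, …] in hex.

→ t0 |7a|d7|35|ef|
→ t1 |7a|35|35|ef|
→ t2 |35|ef|7a|35|

RES = [ 0x35  0xef  0x7a  0x35 ]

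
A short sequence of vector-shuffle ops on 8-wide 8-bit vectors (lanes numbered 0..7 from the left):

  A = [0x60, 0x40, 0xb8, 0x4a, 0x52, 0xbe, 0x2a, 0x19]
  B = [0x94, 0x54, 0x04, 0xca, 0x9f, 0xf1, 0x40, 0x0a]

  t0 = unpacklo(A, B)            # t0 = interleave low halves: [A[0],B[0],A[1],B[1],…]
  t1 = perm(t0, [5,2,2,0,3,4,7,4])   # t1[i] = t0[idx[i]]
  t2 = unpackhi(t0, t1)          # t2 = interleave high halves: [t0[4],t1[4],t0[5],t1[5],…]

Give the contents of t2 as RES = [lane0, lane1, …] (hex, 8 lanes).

→ t0 |60|94|40|54|b8|04|4a|ca|
→ t1 |04|40|40|60|54|b8|ca|b8|
→ t2 |b8|54|04|b8|4a|ca|ca|b8|

RES = [ 0xb8  0x54  0x04  0xb8  0x4a  0xca  0xca  0xb8 ]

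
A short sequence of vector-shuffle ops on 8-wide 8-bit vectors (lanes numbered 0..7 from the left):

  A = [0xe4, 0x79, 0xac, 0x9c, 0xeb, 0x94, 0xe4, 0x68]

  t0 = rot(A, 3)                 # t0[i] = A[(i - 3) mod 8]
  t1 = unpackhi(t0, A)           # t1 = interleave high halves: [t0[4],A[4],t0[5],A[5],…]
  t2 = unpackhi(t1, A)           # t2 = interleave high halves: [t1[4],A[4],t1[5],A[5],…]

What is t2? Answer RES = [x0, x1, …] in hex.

RES = [ 0x9c  0xeb  0xe4  0x94  0xeb  0xe4  0x68  0x68 ]

  t0: 94 e4 68 e4 79 ac 9c eb
  t1: 79 eb ac 94 9c e4 eb 68
  t2: 9c eb e4 94 eb e4 68 68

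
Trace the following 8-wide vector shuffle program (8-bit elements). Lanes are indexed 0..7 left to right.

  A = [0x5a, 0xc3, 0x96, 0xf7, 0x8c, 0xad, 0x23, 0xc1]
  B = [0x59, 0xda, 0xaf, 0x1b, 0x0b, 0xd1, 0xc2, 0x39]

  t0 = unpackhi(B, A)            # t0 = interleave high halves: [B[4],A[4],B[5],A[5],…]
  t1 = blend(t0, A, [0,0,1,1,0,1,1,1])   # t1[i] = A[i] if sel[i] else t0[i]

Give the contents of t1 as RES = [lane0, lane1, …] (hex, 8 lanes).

RES = [0x0b, 0x8c, 0x96, 0xf7, 0xc2, 0xad, 0x23, 0xc1]

  t0: 0b 8c d1 ad c2 23 39 c1
  t1: 0b 8c 96 f7 c2 ad 23 c1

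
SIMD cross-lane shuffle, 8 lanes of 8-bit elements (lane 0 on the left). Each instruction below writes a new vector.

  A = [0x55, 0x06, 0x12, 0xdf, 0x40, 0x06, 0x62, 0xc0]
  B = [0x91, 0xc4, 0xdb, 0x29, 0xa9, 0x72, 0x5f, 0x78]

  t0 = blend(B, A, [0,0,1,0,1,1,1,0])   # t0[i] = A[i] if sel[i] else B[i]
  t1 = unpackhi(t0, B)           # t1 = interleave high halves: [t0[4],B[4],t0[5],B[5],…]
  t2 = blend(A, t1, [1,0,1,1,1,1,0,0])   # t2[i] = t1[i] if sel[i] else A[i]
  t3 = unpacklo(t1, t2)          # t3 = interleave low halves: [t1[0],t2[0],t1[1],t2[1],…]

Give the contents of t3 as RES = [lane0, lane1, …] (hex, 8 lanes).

t0 = [0x91, 0xc4, 0x12, 0x29, 0x40, 0x06, 0x62, 0x78]
t1 = [0x40, 0xa9, 0x06, 0x72, 0x62, 0x5f, 0x78, 0x78]
t2 = [0x40, 0x06, 0x06, 0x72, 0x62, 0x5f, 0x62, 0xc0]
t3 = [0x40, 0x40, 0xa9, 0x06, 0x06, 0x06, 0x72, 0x72]

RES = [0x40, 0x40, 0xa9, 0x06, 0x06, 0x06, 0x72, 0x72]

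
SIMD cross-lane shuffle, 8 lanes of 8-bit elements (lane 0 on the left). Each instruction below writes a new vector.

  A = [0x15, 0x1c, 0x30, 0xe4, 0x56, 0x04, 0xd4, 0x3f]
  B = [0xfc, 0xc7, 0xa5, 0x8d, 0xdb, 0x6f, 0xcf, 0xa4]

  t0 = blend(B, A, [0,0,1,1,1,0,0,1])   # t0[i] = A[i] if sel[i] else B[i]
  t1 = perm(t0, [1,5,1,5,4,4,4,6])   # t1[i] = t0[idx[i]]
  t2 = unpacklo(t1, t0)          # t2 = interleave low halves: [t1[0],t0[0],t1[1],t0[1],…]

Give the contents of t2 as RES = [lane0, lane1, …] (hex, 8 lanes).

RES = [ 0xc7  0xfc  0x6f  0xc7  0xc7  0x30  0x6f  0xe4 ]

  t0: fc c7 30 e4 56 6f cf 3f
  t1: c7 6f c7 6f 56 56 56 cf
  t2: c7 fc 6f c7 c7 30 6f e4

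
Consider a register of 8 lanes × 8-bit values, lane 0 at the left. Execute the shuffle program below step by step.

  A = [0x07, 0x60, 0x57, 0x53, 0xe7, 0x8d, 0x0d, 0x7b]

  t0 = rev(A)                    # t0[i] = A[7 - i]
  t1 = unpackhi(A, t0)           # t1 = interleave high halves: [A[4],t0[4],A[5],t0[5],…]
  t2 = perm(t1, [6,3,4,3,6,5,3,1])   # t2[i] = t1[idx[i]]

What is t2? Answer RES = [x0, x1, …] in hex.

RES = [0x7b, 0x57, 0x0d, 0x57, 0x7b, 0x60, 0x57, 0x53]

→ t0 |7b|0d|8d|e7|53|57|60|07|
→ t1 |e7|53|8d|57|0d|60|7b|07|
→ t2 |7b|57|0d|57|7b|60|57|53|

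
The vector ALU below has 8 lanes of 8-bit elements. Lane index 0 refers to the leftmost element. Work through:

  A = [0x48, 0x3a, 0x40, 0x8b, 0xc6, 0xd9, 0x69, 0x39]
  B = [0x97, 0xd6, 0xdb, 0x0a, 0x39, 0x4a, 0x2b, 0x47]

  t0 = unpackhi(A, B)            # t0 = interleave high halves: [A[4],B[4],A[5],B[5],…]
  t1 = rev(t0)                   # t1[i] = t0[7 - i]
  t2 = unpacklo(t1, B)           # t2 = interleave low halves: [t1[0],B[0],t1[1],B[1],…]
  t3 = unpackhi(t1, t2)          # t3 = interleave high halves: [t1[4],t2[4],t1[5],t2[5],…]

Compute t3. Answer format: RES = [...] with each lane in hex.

RES = [ 0x4a  0x2b  0xd9  0xdb  0x39  0x69  0xc6  0x0a ]

→ t0 |c6|39|d9|4a|69|2b|39|47|
→ t1 |47|39|2b|69|4a|d9|39|c6|
→ t2 |47|97|39|d6|2b|db|69|0a|
→ t3 |4a|2b|d9|db|39|69|c6|0a|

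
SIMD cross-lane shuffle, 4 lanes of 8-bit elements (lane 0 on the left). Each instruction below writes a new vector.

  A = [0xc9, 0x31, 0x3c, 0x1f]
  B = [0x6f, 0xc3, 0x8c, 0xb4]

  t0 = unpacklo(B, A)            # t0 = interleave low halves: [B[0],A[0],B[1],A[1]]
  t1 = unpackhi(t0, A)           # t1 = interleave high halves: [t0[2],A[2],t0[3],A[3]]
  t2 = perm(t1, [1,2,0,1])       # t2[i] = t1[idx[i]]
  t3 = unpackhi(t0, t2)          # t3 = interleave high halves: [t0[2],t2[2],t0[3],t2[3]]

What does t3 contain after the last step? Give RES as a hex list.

t0 = [0x6f, 0xc9, 0xc3, 0x31]
t1 = [0xc3, 0x3c, 0x31, 0x1f]
t2 = [0x3c, 0x31, 0xc3, 0x3c]
t3 = [0xc3, 0xc3, 0x31, 0x3c]

RES = [0xc3, 0xc3, 0x31, 0x3c]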